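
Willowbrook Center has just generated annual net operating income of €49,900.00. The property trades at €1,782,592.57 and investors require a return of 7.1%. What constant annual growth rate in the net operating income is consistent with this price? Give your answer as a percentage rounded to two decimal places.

P = D₀(1+g)/(r−g) ⇒ P(r−g) = D₀(1+g) ⇒ g(P+D₀) = P·r − D₀
g = (P·r − D₀)/(P + D₀) = (€1,782,592.57×0.071 − €49,900.00) / (€1,782,592.57 + €49,900.00) = 0.041836

4.18%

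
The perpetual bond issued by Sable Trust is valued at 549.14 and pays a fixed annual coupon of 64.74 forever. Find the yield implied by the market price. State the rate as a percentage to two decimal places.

P = C/r ⇒ r = C/P = 64.74/549.14 = 0.117893

11.79%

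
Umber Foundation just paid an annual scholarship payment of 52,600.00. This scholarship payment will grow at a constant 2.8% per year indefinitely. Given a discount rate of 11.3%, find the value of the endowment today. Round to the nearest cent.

D₁ = D₀ × (1 + g) = 52,600.00 × 1.028 = 54,072.8000
Growing perpetuity: P = D₁ / (r − g) = 54,072.8000 / (0.113 − 0.028) = 636,150.59

636150.59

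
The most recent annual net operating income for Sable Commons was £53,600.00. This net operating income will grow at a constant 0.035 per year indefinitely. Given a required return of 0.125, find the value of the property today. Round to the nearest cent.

£616400.00

D₁ = D₀ × (1 + g) = £53,600.00 × 1.035 = £55,476.0000
Growing perpetuity: P = D₁ / (r − g) = £55,476.0000 / (0.125 − 0.035) = £616,400.00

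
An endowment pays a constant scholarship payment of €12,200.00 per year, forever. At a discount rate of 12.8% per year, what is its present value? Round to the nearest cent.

Level perpetuity: PV = C / r = €12,200.00 / 0.128 = €95,312.50

€95312.50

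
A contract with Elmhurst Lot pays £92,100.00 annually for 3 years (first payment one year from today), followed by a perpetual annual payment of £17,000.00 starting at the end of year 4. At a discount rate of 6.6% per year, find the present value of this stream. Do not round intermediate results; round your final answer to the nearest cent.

PV of 3-year annuity: £92,100.00 × [1 − (1+0.066)^−3] / 0.066 = 243476.82293
Perpetuity value at year 3: £17,000.00 / 0.066 = 257575.75758
PV of perpetuity: 257575.75758 / (1+0.066)^3 = 212634.32446
Total PV = 243476.82293 + 212634.32446 = 456111.14739

£456111.15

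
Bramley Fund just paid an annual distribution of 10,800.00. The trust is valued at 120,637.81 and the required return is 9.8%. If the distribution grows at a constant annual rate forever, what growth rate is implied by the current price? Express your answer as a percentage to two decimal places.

P = D₀(1+g)/(r−g) ⇒ P(r−g) = D₀(1+g) ⇒ g(P+D₀) = P·r − D₀
g = (P·r − D₀)/(P + D₀) = (120,637.81×0.098 − 10,800.00) / (120,637.81 + 10,800.00) = 0.007779

0.78%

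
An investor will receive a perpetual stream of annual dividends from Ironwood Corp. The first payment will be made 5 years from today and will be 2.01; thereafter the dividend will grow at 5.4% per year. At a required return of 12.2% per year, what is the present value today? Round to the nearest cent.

18.65

Value at end of year 4: C₁ / (r − g) = 2.01 / (0.122 − 0.054) = 29.5588
Discount to today: PV = 29.5588 / (1 + 0.122)^4 = 29.5588 / 1.584789 = 18.65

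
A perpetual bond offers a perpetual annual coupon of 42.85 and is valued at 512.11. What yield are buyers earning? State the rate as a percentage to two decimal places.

P = C/r ⇒ r = C/P = 42.85/512.11 = 0.083673

8.37%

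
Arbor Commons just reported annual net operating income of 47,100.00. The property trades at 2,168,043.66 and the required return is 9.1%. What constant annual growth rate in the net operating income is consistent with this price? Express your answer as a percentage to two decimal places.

P = D₀(1+g)/(r−g) ⇒ P(r−g) = D₀(1+g) ⇒ g(P+D₀) = P·r − D₀
g = (P·r − D₀)/(P + D₀) = (2,168,043.66×0.091 − 47,100.00) / (2,168,043.66 + 47,100.00) = 0.067802

6.78%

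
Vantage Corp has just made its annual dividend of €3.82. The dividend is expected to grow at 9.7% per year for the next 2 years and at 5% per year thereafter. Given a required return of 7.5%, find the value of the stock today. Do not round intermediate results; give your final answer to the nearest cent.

D_1 = 4.19054
D_2 = 4.59702
Terminal value at year 2: TV = D_2×(1+g_2)/(r−g_2) = 4.82687/0.025 = 193.07494
P_0 = D_1/(1+r)^1 + D_2/(1+r)^2 + TV/(1+r)^2
    = 3.89818 + 3.97795 + 167.07404 = 174.95017

€174.95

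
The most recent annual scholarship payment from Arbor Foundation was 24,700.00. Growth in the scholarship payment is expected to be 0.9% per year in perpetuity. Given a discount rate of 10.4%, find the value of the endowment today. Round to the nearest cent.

D₁ = D₀ × (1 + g) = 24,700.00 × 1.009 = 24,922.3000
Growing perpetuity: P = D₁ / (r − g) = 24,922.3000 / (0.104 − 0.009) = 262,340.00

262340.00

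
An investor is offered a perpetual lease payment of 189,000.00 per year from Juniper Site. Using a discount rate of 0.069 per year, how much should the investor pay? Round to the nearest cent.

Level perpetuity: PV = C / r = 189,000.00 / 0.069 = 2,739,130.43

2739130.43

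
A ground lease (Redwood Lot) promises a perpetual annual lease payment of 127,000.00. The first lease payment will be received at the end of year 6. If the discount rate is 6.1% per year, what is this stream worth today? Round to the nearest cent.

Value at end of year 5: C / r = 127,000.00 / 0.061 = 2,081,967.2131
Discount to today: PV = 2,081,967.2131 / (1 + 0.061)^5 = 2,081,967.2131 / 1.344550 = 1,548,449.22

1548449.22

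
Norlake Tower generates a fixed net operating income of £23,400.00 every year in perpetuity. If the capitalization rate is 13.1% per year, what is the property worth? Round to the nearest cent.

£178625.95

Level perpetuity: PV = C / r = £23,400.00 / 0.131 = £178,625.95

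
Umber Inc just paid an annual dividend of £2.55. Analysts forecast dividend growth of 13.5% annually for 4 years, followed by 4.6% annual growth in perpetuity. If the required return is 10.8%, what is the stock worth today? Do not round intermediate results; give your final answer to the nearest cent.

D_1 = 2.89425
D_2 = 3.28497
D_3 = 3.72845
D_4 = 4.23179
Terminal value at year 4: TV = D_4×(1+g_2)/(r−g_2) = 4.42645/0.062 = 71.39431
P_0 = D_1/(1+r)^1 + D_2/(1+r)^2 + D_3/(1+r)^3 + D_4/(1+r)^4 + TV/(1+r)^4
    = 2.61214 + 2.67579 + 2.74100 + 2.80779 + 47.37013 = 58.20685

£58.21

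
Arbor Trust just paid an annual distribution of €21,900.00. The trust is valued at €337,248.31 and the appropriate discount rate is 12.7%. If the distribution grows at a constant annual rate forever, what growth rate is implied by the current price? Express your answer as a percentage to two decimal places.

5.83%

P = D₀(1+g)/(r−g) ⇒ P(r−g) = D₀(1+g) ⇒ g(P+D₀) = P·r − D₀
g = (P·r − D₀)/(P + D₀) = (€337,248.31×0.127 − €21,900.00) / (€337,248.31 + €21,900.00) = 0.058278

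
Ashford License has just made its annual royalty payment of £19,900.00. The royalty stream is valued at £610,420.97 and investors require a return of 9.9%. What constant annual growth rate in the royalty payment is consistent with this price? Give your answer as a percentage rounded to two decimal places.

P = D₀(1+g)/(r−g) ⇒ P(r−g) = D₀(1+g) ⇒ g(P+D₀) = P·r − D₀
g = (P·r − D₀)/(P + D₀) = (£610,420.97×0.099 − £19,900.00) / (£610,420.97 + £19,900.00) = 0.064303

6.43%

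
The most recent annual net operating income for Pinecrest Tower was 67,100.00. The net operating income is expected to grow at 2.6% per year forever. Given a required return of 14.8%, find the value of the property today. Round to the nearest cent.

564300.00

D₁ = D₀ × (1 + g) = 67,100.00 × 1.026 = 68,844.6000
Growing perpetuity: P = D₁ / (r − g) = 68,844.6000 / (0.148 − 0.026) = 564,300.00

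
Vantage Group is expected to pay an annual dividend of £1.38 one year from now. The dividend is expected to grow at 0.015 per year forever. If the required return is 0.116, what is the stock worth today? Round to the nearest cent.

£13.66

Growing perpetuity: P = D₁ / (r − g) = £1.3800 / (0.116 − 0.015) = £13.66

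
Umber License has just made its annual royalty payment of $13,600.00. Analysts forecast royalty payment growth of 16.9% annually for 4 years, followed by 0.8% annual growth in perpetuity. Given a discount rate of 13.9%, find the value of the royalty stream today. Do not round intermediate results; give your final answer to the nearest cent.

D_1 = 15898.40000
D_2 = 18585.22960
D_3 = 21726.13340
D_4 = 25397.84995
Terminal value at year 4: TV = D_4×(1+g_2)/(r−g_2) = 25601.03275/0.131 = 195427.73089
P_0 = D_1/(1+r)^1 + D_2/(1+r)^2 + D_3/(1+r)^3 + D_4/(1+r)^4 + TV/(1+r)^4
    = 13958.20896 + 14325.85274 + 14703.17985 + 15090.44534 + 116115.79318 = 174193.48007

$174193.48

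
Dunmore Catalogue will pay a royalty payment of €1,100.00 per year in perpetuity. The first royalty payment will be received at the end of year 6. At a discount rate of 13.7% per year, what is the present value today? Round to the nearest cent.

€4225.42

Value at end of year 5: C / r = €1,100.00 / 0.137 = €8,029.1971
Discount to today: PV = €8,029.1971 / (1 + 0.137)^5 = €8,029.1971 / 1.900213 = €4,225.42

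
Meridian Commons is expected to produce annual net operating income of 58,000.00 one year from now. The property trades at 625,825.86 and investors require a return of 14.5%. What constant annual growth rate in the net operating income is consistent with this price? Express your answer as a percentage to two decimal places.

P = D₁/(r−g) ⇒ g = r − D₁/P = 0.145 − 58,000.00/625,825.86 = 0.052322

5.23%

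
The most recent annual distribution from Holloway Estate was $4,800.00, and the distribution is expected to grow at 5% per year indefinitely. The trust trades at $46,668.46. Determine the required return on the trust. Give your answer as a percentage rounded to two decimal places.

15.80%

D₁ = $4,800.00 × 1.05 = $5,040.0000
P = D₁/(r − g) ⇒ r = D₁/P + g = $5,040.0000/$46,668.46 + 0.05 = 0.107996 + 0.05 = 0.157996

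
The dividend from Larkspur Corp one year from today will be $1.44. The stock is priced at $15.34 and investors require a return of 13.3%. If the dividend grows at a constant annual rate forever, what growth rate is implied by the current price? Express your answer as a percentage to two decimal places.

3.91%

P = D₁/(r−g) ⇒ g = r − D₁/P = 0.133 − $1.44/$15.34 = 0.039128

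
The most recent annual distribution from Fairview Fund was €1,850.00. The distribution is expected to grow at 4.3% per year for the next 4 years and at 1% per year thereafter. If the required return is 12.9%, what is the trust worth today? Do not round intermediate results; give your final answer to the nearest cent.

€17530.99

D_1 = 1929.55000
D_2 = 2012.52065
D_3 = 2099.05904
D_4 = 2189.31858
Terminal value at year 4: TV = D_4×(1+g_2)/(r−g_2) = 2211.21176/0.119 = 18581.61145
P_0 = D_1/(1+r)^1 + D_2/(1+r)^2 + D_3/(1+r)^3 + D_4/(1+r)^4 + TV/(1+r)^4
    = 1709.07883 + 1578.89214 + 1458.62223 + 1347.51372 + 11436.88112 = 17530.98803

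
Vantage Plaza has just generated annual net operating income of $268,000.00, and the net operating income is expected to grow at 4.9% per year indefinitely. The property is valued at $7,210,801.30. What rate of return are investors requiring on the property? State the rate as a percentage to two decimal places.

8.80%

D₁ = $268,000.00 × 1.049 = $281,132.0000
P = D₁/(r − g) ⇒ r = D₁/P + g = $281,132.0000/$7,210,801.30 + 0.049 = 0.038988 + 0.049 = 0.087988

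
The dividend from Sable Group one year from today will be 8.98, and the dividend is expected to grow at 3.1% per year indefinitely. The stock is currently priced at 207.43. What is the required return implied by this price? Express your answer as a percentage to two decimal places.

7.43%

P = D₁/(r − g) ⇒ r = D₁/P + g = 8.9800/207.43 + 0.031 = 0.043292 + 0.031 = 0.074292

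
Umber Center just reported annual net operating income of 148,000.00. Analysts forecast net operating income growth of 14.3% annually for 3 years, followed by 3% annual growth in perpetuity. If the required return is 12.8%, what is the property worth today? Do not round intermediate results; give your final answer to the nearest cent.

D_1 = 169164.00000
D_2 = 193354.45200
D_3 = 221004.13864
Terminal value at year 3: TV = D_3×(1+g_2)/(r−g_2) = 227634.26280/0.098 = 2322798.59995
P_0 = D_1/(1+r)^1 + D_2/(1+r)^2 + D_3/(1+r)^3 + TV/(1+r)^3
    = 149968.08511 + 151962.34156 + 153983.11738 + 1618393.98875 = 2074307.53279

2074307.53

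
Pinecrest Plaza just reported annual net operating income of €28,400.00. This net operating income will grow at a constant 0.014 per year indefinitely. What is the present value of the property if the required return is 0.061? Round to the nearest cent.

€612714.89

D₁ = D₀ × (1 + g) = €28,400.00 × 1.014 = €28,797.6000
Growing perpetuity: P = D₁ / (r − g) = €28,797.6000 / (0.061 − 0.014) = €612,714.89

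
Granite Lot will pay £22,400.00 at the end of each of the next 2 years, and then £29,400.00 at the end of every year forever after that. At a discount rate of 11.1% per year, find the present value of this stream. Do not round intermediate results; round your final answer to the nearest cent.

£252893.10

PV of 2-year annuity: £22,400.00 × [1 − (1+0.111)^−2] / 0.111 = 38309.64555
Perpetuity value at year 2: £29,400.00 / 0.111 = 264864.86486
PV of perpetuity: 264864.86486 / (1+0.111)^2 = 214583.45509
Total PV = 38309.64555 + 214583.45509 = 252893.10063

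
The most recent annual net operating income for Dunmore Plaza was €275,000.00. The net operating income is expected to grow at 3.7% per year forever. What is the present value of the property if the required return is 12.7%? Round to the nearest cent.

€3168611.11

D₁ = D₀ × (1 + g) = €275,000.00 × 1.037 = €285,175.0000
Growing perpetuity: P = D₁ / (r − g) = €285,175.0000 / (0.127 − 0.037) = €3,168,611.11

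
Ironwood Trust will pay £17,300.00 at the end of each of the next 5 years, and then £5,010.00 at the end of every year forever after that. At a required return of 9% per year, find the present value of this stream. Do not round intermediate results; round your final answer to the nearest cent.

PV of 5-year annuity: £17,300.00 × [1 − (1+0.09)^−5] / 0.09 = 67290.96686
Perpetuity value at year 5: £5,010.00 / 0.09 = 55666.66667
PV of perpetuity: 55666.66667 / (1+0.09)^5 = 36179.51384
Total PV = 67290.96686 + 36179.51384 = 103470.48069

£103470.48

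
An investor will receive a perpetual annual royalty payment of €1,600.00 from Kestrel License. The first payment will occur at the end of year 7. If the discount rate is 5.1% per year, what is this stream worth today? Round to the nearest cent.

Value at end of year 6: C / r = €1,600.00 / 0.051 = €31,372.5490
Discount to today: PV = €31,372.5490 / (1 + 0.051)^6 = €31,372.5490 / 1.347772 = €23,277.35

€23277.35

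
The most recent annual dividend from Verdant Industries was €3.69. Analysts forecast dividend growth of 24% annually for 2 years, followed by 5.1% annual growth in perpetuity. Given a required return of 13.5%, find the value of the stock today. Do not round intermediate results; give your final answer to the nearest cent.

D_1 = 4.57560
D_2 = 5.67374
Terminal value at year 2: TV = D_2×(1+g_2)/(r−g_2) = 5.96310/0.084 = 70.98934
P_0 = D_1/(1+r)^1 + D_2/(1+r)^2 + TV/(1+r)^2
    = 4.03137 + 4.40431 + 55.10632 = 63.54200

€63.54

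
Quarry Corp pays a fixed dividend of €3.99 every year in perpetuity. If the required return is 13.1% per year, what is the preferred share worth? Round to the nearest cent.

€30.46

Level perpetuity: PV = C / r = €3.99 / 0.131 = €30.46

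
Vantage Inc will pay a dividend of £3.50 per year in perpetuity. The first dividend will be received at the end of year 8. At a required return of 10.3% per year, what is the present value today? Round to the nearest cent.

Value at end of year 7: C / r = £3.50 / 0.103 = £33.9806
Discount to today: PV = £33.9806 / (1 + 0.103)^7 = £33.9806 / 1.986226 = £17.11

£17.11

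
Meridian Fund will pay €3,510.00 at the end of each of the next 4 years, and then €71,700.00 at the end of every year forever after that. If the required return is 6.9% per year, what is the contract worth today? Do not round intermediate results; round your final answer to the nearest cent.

€807634.11

PV of 4-year annuity: €3,510.00 × [1 − (1+0.069)^−4] / 0.069 = 11916.00069
Perpetuity value at year 4: €71,700.00 / 0.069 = 1039130.43478
PV of perpetuity: 1039130.43478 / (1+0.069)^4 = 795718.11307
Total PV = 11916.00069 + 795718.11307 = 807634.11376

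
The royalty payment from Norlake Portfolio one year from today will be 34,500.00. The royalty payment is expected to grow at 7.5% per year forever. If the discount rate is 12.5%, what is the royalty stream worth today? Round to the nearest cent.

Growing perpetuity: P = D₁ / (r − g) = 34,500.0000 / (0.125 − 0.075) = 690,000.00

690000.00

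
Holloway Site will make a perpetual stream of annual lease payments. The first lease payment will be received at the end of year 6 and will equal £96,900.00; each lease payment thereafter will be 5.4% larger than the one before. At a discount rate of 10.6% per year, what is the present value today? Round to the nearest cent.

Value at end of year 5: C₁ / (r − g) = £96,900.00 / (0.106 − 0.054) = £1,863,461.5385
Discount to today: PV = £1,863,461.5385 / (1 + 0.106)^5 = £1,863,461.5385 / 1.654915 = £1,126,016.61

£1126016.61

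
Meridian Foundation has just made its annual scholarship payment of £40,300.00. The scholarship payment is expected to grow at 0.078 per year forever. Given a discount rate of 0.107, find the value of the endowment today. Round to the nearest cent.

D₁ = D₀ × (1 + g) = £40,300.00 × 1.078 = £43,443.4000
Growing perpetuity: P = D₁ / (r − g) = £43,443.4000 / (0.107 − 0.078) = £1,498,048.28

£1498048.28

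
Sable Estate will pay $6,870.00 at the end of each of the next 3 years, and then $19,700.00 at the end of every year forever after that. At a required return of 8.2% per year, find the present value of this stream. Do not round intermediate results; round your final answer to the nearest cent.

PV of 3-year annuity: $6,870.00 × [1 − (1+0.082)^−3] / 0.082 = 17640.95812
Perpetuity value at year 3: $19,700.00 / 0.082 = 240243.90244
PV of perpetuity: 240243.90244 / (1+0.082)^3 = 189657.74889
Total PV = 17640.95812 + 189657.74889 = 207298.70700

$207298.71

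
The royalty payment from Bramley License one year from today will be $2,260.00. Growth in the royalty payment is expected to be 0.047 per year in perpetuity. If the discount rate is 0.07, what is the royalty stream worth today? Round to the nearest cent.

Growing perpetuity: P = D₁ / (r − g) = $2,260.0000 / (0.07 − 0.047) = $98,260.87

$98260.87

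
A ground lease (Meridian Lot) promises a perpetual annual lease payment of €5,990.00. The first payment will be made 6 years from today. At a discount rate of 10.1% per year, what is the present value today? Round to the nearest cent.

Value at end of year 5: C / r = €5,990.00 / 0.101 = €59,306.9307
Discount to today: PV = €59,306.9307 / (1 + 0.101)^5 = €59,306.9307 / 1.617844 = €36,658.01

€36658.01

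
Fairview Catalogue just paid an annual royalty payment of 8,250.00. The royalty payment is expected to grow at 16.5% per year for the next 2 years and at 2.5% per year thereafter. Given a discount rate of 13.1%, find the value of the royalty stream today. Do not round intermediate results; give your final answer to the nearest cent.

101895.96

D_1 = 9611.25000
D_2 = 11197.10625
Terminal value at year 2: TV = D_2×(1+g_2)/(r−g_2) = 11477.03391/0.106 = 108273.90478
P_0 = D_1/(1+r)^1 + D_2/(1+r)^2 + TV/(1+r)^2
    = 8498.01061 + 8753.47689 + 84644.46991 = 101895.95741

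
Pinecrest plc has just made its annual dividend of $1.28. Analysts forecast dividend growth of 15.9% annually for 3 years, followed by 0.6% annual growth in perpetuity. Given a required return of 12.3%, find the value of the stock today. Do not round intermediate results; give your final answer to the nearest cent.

D_1 = 1.48352
D_2 = 1.71940
D_3 = 1.99278
Terminal value at year 3: TV = D_3×(1+g_2)/(r−g_2) = 2.00474/0.117 = 17.13454
P_0 = D_1/(1+r)^1 + D_2/(1+r)^2 + D_3/(1+r)^3 + TV/(1+r)^3
    = 1.32103 + 1.36338 + 1.40709 + 12.09854 = 16.19005

$16.19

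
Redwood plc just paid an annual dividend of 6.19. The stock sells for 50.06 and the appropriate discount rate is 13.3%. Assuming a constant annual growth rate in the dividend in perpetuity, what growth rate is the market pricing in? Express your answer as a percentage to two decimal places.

P = D₀(1+g)/(r−g) ⇒ P(r−g) = D₀(1+g) ⇒ g(P+D₀) = P·r − D₀
g = (P·r − D₀)/(P + D₀) = (50.06×0.133 − 6.19) / (50.06 + 6.19) = 0.008320

0.83%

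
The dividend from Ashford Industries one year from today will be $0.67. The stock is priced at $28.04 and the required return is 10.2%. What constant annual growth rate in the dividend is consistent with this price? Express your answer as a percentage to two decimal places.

P = D₁/(r−g) ⇒ g = r − D₁/P = 0.102 − $0.67/$28.04 = 0.078106

7.81%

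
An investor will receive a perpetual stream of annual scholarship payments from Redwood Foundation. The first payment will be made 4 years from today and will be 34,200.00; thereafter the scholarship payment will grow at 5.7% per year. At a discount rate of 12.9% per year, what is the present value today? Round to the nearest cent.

330074.36

Value at end of year 3: C₁ / (r − g) = 34,200.00 / (0.129 − 0.057) = 475,000.0000
Discount to today: PV = 475,000.0000 / (1 + 0.129)^3 = 475,000.0000 / 1.439070 = 330,074.36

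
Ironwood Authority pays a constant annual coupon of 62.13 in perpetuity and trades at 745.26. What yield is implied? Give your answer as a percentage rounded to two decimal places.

8.34%

P = C/r ⇒ r = C/P = 62.13/745.26 = 0.083367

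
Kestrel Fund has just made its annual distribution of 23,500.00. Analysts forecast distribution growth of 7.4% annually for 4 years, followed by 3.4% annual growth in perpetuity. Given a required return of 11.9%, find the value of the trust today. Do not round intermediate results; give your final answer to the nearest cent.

D_1 = 25239.00000
D_2 = 27106.68600
D_3 = 29112.58076
D_4 = 31266.91174
Terminal value at year 4: TV = D_4×(1+g_2)/(r−g_2) = 32329.98674/0.085 = 380352.78517
P_0 = D_1/(1+r)^1 + D_2/(1+r)^2 + D_3/(1+r)^3 + D_4/(1+r)^4 + TV/(1+r)^4
    = 22554.95979 + 21647.92387 + 20777.36393 + 19941.81310 + 242586.29112 = 327508.35180

327508.35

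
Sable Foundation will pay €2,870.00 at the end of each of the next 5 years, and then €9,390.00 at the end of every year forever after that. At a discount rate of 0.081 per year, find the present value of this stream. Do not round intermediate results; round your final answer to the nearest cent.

PV of 5-year annuity: €2,870.00 × [1 − (1+0.081)^−5] / 0.081 = 11428.93943
Perpetuity value at year 5: €9,390.00 / 0.081 = 115925.92593
PV of perpetuity: 115925.92593 / (1+0.081)^5 = 78532.98474
Total PV = 11428.93943 + 78532.98474 = 89961.92416

€89961.92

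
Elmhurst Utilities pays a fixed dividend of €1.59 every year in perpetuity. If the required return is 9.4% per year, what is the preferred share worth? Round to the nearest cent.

Level perpetuity: PV = C / r = €1.59 / 0.094 = €16.91

€16.91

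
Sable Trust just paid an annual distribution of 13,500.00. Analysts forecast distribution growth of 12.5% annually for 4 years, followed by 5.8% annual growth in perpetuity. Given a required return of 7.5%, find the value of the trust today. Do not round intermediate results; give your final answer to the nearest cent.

1068313.91

D_1 = 15187.50000
D_2 = 17085.93750
D_3 = 19221.67969
D_4 = 21624.38965
Terminal value at year 4: TV = D_4×(1+g_2)/(r−g_2) = 22878.60425/0.017 = 1345800.24989
P_0 = D_1/(1+r)^1 + D_2/(1+r)^2 + D_3/(1+r)^3 + D_4/(1+r)^4 + TV/(1+r)^4
    = 14127.90698 + 14785.01893 + 15472.69423 + 16192.35442 + 1007735.94009 = 1068313.91465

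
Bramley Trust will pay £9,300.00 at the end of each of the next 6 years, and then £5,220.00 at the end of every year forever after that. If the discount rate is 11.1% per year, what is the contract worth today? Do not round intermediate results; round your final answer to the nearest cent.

PV of 6-year annuity: £9,300.00 × [1 − (1+0.111)^−6] / 0.111 = 39230.92091
Perpetuity value at year 6: £5,220.00 / 0.111 = 47027.02703
PV of perpetuity: 47027.02703 / (1+0.111)^6 = 25007.09077
Total PV = 39230.92091 + 25007.09077 = 64238.01168

£64238.01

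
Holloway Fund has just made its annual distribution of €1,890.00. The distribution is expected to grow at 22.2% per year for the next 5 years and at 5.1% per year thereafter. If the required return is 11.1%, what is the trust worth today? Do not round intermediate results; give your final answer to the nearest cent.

€65985.73

D_1 = 2309.58000
D_2 = 2822.30676
D_3 = 3448.85886
D_4 = 4214.50553
D_5 = 5150.12575
Terminal value at year 5: TV = D_5×(1+g_2)/(r−g_2) = 5412.78217/0.06 = 90213.03614
P_0 = D_1/(1+r)^1 + D_2/(1+r)^2 + D_3/(1+r)^3 + D_4/(1+r)^4 + D_5/(1+r)^5 + TV/(1+r)^5
    = 2078.82988 + 2286.52576 + 2514.97253 + 2766.24341 + 3042.61876 + 53296.53865 = 65985.72899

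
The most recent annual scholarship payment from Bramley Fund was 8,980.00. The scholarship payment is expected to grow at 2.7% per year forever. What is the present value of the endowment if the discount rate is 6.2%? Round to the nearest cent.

263498.86

D₁ = D₀ × (1 + g) = 8,980.00 × 1.027 = 9,222.4600
Growing perpetuity: P = D₁ / (r − g) = 9,222.4600 / (0.062 − 0.027) = 263,498.86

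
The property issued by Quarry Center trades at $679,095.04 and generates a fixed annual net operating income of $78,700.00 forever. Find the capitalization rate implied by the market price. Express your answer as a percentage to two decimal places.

11.59%

P = C/r ⇒ r = C/P = $78,700.00/$679,095.04 = 0.115890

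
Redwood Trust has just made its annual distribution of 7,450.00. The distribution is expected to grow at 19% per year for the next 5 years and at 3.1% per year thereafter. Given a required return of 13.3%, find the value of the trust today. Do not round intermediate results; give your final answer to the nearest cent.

D_1 = 8865.50000
D_2 = 10549.94500
D_3 = 12554.43455
D_4 = 14939.77711
D_5 = 17778.33477
Terminal value at year 5: TV = D_5×(1+g_2)/(r−g_2) = 18329.46314/0.102 = 179700.61906
P_0 = D_1/(1+r)^1 + D_2/(1+r)^2 + D_3/(1+r)^3 + D_4/(1+r)^4 + D_5/(1+r)^5 + TV/(1+r)^5
    = 7824.80141 + 8218.45868 + 8631.92041 + 9066.18296 + 9522.29278 + 96249.84170 = 139513.49793

139513.50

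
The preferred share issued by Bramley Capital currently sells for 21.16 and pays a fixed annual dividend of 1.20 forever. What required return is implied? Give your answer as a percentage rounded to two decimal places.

5.67%

P = C/r ⇒ r = C/P = 1.20/21.16 = 0.056711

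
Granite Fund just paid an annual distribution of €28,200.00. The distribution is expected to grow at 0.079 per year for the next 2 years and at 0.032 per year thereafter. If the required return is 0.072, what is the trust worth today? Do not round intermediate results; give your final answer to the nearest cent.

D_1 = 30427.80000
D_2 = 32831.59620
Terminal value at year 2: TV = D_2×(1+g_2)/(r−g_2) = 33882.20728/0.04 = 847055.18196
P_0 = D_1/(1+r)^1 + D_2/(1+r)^2 + TV/(1+r)^2
    = 28384.14179 + 28569.48600 + 737092.73881 = 794046.36660

€794046.37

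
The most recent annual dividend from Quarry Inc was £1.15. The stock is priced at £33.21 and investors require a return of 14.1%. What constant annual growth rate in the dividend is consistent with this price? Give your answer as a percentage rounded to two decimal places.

10.28%

P = D₀(1+g)/(r−g) ⇒ P(r−g) = D₀(1+g) ⇒ g(P+D₀) = P·r − D₀
g = (P·r − D₀)/(P + D₀) = (£33.21×0.141 − £1.15) / (£33.21 + £1.15) = 0.102812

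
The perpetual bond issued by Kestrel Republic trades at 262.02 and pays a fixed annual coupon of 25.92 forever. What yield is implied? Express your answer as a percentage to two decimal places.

P = C/r ⇒ r = C/P = 25.92/262.02 = 0.098924

9.89%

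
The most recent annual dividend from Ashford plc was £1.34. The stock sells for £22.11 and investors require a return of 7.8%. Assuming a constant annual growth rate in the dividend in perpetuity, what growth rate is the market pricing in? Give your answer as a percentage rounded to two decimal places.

1.64%

P = D₀(1+g)/(r−g) ⇒ P(r−g) = D₀(1+g) ⇒ g(P+D₀) = P·r − D₀
g = (P·r − D₀)/(P + D₀) = (£22.11×0.078 − £1.34) / (£22.11 + £1.34) = 0.016400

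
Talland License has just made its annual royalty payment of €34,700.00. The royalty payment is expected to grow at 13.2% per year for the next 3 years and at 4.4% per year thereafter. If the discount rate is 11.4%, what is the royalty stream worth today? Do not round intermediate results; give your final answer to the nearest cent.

€650520.25

D_1 = 39280.40000
D_2 = 44465.41280
D_3 = 50334.84729
Terminal value at year 3: TV = D_3×(1+g_2)/(r−g_2) = 52549.58057/0.07 = 750708.29386
P_0 = D_1/(1+r)^1 + D_2/(1+r)^2 + D_3/(1+r)^3 + TV/(1+r)^3
    = 35260.68223 + 35830.42395 + 36409.37155 + 543019.77003 = 650520.24776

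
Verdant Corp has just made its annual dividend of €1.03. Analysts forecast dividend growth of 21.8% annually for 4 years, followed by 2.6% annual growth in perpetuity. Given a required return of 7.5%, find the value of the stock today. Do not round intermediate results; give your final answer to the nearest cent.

€41.23

D_1 = 1.25454
D_2 = 1.52803
D_3 = 1.86114
D_4 = 2.26687
Terminal value at year 4: TV = D_4×(1+g_2)/(r−g_2) = 2.32581/0.049 = 47.46546
P_0 = D_1/(1+r)^1 + D_2/(1+r)^2 + D_3/(1+r)^3 + D_4/(1+r)^4 + TV/(1+r)^4
    = 1.16701 + 1.32225 + 1.49814 + 1.69743 + 35.54216 = 41.22700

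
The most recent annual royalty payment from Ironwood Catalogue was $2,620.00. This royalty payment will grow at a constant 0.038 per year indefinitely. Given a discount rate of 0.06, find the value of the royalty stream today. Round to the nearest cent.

$123616.36

D₁ = D₀ × (1 + g) = $2,620.00 × 1.038 = $2,719.5600
Growing perpetuity: P = D₁ / (r − g) = $2,719.5600 / (0.06 − 0.038) = $123,616.36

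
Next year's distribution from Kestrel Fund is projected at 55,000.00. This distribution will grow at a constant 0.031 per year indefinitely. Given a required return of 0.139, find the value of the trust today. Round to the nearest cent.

509259.26

Growing perpetuity: P = D₁ / (r − g) = 55,000.0000 / (0.139 − 0.031) = 509,259.26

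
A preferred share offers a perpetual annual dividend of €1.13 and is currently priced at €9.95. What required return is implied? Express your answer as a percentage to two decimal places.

11.36%

P = C/r ⇒ r = C/P = €1.13/€9.95 = 0.113568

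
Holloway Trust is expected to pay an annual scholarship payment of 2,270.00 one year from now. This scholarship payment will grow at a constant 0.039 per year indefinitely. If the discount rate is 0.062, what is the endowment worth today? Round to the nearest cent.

Growing perpetuity: P = D₁ / (r − g) = 2,270.0000 / (0.062 − 0.039) = 98,695.65

98695.65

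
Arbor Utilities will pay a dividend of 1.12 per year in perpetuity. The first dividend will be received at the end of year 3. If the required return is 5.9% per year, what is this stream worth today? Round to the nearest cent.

16.93

Value at end of year 2: C / r = 1.12 / 0.059 = 18.9831
Discount to today: PV = 18.9831 / (1 + 0.059)^2 = 18.9831 / 1.121481 = 16.93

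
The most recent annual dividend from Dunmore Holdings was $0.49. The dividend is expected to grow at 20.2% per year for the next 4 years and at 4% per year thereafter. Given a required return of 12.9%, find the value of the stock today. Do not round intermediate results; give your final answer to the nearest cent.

$9.65

D_1 = 0.58898
D_2 = 0.70795
D_3 = 0.85096
D_4 = 1.02285
Terminal value at year 4: TV = D_4×(1+g_2)/(r−g_2) = 1.06377/0.089 = 11.95246
P_0 = D_1/(1+r)^1 + D_2/(1+r)^2 + D_3/(1+r)^3 + D_4/(1+r)^4 + TV/(1+r)^4
    = 0.52168 + 0.55541 + 0.59133 + 0.62956 + 7.35667 = 9.65466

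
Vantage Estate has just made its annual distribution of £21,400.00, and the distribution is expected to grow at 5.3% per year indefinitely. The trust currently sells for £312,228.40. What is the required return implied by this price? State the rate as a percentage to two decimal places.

12.52%

D₁ = £21,400.00 × 1.053 = £22,534.2000
P = D₁/(r − g) ⇒ r = D₁/P + g = £22,534.2000/£312,228.40 + 0.053 = 0.072172 + 0.053 = 0.125172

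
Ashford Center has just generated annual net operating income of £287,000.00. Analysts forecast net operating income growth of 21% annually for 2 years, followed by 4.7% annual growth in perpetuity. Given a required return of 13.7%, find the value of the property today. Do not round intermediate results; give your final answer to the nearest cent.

D_1 = 347270.00000
D_2 = 420196.70000
Terminal value at year 2: TV = D_2×(1+g_2)/(r−g_2) = 439945.94490/0.09 = 4888288.27667
P_0 = D_1/(1+r)^1 + D_2/(1+r)^2 + TV/(1+r)^2
    = 305426.56113 + 325036.18202 + 3781254.25089 = 4411716.99404

£4411716.99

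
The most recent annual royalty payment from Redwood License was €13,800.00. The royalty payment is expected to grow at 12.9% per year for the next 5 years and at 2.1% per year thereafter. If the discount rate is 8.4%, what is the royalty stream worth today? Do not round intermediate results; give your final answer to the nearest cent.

€352170.32

D_1 = 15580.20000
D_2 = 17590.04580
D_3 = 19859.16171
D_4 = 22420.99357
D_5 = 25313.30174
Terminal value at year 5: TV = D_5×(1+g_2)/(r−g_2) = 25844.88108/0.063 = 410236.20755
P_0 = D_1/(1+r)^1 + D_2/(1+r)^2 + D_3/(1+r)^3 + D_4/(1+r)^4 + D_5/(1+r)^5 + TV/(1+r)^5
    = 14372.87823 + 14969.53830 + 15590.96748 + 16238.19399 + 16912.28875 + 274086.45743 = 352170.32418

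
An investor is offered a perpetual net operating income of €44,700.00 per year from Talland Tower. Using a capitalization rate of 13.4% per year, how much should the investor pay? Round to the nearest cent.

€333582.09

Level perpetuity: PV = C / r = €44,700.00 / 0.134 = €333,582.09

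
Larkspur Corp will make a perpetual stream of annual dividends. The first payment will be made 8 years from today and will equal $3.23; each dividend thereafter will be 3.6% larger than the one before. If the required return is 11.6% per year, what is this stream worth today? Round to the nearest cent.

Value at end of year 7: C₁ / (r − g) = $3.23 / (0.116 − 0.036) = $40.3750
Discount to today: PV = $40.3750 / (1 + 0.116)^7 = $40.3750 / 2.156003 = $18.73

$18.73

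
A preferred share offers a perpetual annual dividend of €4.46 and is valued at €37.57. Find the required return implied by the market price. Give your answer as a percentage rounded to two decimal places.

11.87%

P = C/r ⇒ r = C/P = €4.46/€37.57 = 0.118712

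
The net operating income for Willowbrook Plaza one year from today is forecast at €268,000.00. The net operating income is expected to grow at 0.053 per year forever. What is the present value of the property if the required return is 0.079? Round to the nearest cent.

€10307692.31

Growing perpetuity: P = D₁ / (r − g) = €268,000.0000 / (0.079 − 0.053) = €10,307,692.31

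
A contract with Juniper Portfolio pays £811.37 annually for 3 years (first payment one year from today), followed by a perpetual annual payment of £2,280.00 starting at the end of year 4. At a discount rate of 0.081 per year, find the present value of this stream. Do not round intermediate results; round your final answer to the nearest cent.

PV of 3-year annuity: £811.37 × [1 − (1+0.081)^−3] / 0.081 = 2087.21198
Perpetuity value at year 3: £2,280.00 / 0.081 = 28148.14815
PV of perpetuity: 28148.14815 / (1+0.081)^3 = 22282.95310
Total PV = 2087.21198 + 22282.95310 = 24370.16508

£24370.17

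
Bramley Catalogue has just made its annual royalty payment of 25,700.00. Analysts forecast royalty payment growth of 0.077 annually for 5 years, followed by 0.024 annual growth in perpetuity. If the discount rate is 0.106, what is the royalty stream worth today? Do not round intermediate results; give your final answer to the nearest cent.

399748.68

D_1 = 27678.90000
D_2 = 29810.17530
D_3 = 32105.55880
D_4 = 34577.68683
D_5 = 37240.16871
Terminal value at year 5: TV = D_5×(1+g_2)/(r−g_2) = 38133.93276/0.082 = 465047.96049
P_0 = D_1/(1+r)^1 + D_2/(1+r)^2 + D_3/(1+r)^3 + D_4/(1+r)^4 + D_5/(1+r)^5 + TV/(1+r)^5
    = 25026.13020 + 24369.92968 + 23730.93514 + 23108.69543 + 22502.77123 + 281010.21630 = 399748.67797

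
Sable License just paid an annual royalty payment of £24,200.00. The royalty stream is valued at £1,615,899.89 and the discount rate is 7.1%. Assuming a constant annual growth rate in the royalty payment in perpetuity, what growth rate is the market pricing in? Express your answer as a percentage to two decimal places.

P = D₀(1+g)/(r−g) ⇒ P(r−g) = D₀(1+g) ⇒ g(P+D₀) = P·r − D₀
g = (P·r − D₀)/(P + D₀) = (£1,615,899.89×0.071 − £24,200.00) / (£1,615,899.89 + £24,200.00) = 0.055197

5.52%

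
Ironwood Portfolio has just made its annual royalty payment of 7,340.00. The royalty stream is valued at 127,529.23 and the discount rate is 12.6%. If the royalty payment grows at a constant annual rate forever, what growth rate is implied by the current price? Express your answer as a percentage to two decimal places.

6.47%

P = D₀(1+g)/(r−g) ⇒ P(r−g) = D₀(1+g) ⇒ g(P+D₀) = P·r − D₀
g = (P·r − D₀)/(P + D₀) = (127,529.23×0.126 − 7,340.00) / (127,529.23 + 7,340.00) = 0.064720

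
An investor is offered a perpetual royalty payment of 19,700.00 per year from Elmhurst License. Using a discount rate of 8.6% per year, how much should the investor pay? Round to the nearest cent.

Level perpetuity: PV = C / r = 19,700.00 / 0.086 = 229,069.77

229069.77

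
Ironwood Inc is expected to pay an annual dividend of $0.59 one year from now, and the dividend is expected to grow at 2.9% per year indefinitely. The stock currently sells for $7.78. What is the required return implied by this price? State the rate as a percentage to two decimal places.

10.48%

P = D₁/(r − g) ⇒ r = D₁/P + g = $0.5900/$7.78 + 0.029 = 0.075835 + 0.029 = 0.104835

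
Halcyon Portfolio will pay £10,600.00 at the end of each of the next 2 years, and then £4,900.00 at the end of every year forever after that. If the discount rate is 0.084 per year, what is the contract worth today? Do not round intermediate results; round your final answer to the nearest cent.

£68442.47

PV of 2-year annuity: £10,600.00 × [1 − (1+0.084)^−2] / 0.084 = 18799.44445
Perpetuity value at year 2: £4,900.00 / 0.084 = 58333.33333
PV of perpetuity: 58333.33333 / (1+0.084)^2 = 49643.02411
Total PV = 18799.44445 + 49643.02411 = 68442.46856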